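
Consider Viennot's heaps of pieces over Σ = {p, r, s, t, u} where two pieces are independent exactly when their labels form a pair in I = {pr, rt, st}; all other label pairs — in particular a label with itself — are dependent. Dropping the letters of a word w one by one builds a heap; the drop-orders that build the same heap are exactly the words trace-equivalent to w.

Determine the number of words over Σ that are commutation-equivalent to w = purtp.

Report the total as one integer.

#0=p has no predecessor
#1=u depends on [0:p]
#2=r depends on [1:u]
#3=t depends on [1:u]
#4=p depends on [3:t]
sources: [0:p]
N(rest) = Σ N(rest − s) over sources s of rest; N(one piece) = 1:
  size 1 → [2]=1  [4]=1
  size 2 → [2,4]=2  [3,4]=1
  size 3 → [2,3,4]=3
  first=0(p) contributes 3

3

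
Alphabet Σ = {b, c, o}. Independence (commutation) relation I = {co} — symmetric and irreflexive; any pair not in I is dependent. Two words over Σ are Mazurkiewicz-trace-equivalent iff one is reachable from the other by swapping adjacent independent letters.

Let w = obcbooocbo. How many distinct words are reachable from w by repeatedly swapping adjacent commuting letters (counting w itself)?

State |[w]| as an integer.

#0=o has no predecessor
#1=b depends on [0:o]
#2=c depends on [1:b]
#3=b depends on [2:c]
#4=o depends on [3:b]
#5=o depends on [4:o]
#6=o depends on [5:o]
#7=c depends on [3:b]
#8=b depends on [6:o, 7:c]
#9=o depends on [8:b]
sources: [0:o]
N(rest) = Σ N(rest − s) over sources s of rest; N(one piece) = 1:
  size 1 → [9]=1
  size 2 → [8,9]=1
  size 3 → [6,8,9]=1  [7,8,9]=1
  size 4 → [5,6,8,9]=1  [6,7,8,9]=2
  size 5 → [4,5,6,8,9]=1  [5,6,7,8,9]=3
  size 6 → [4,5,6,7,8,9]=4
  size 7 → [3,4,5,6,7,8,9]=4
  size 8 → [2,3,4,5,6,7,8,9]=4
  first=0(o) contributes 4

4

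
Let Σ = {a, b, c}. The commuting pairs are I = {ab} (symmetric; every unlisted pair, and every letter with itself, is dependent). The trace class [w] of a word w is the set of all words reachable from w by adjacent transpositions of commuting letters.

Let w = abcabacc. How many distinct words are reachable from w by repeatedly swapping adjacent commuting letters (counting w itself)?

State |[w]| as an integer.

piece 0:a — minimal
piece 1:b — minimal
piece 2:c rests on {0:a, 1:b}
piece 3:a rests on {2:c}
piece 4:b rests on {2:c}
piece 5:a rests on {3:a}
piece 6:c rests on {4:b, 5:a}
piece 7:c rests on {6:c}
minimal pieces: {0:a, 1:b}
ways to finish when only these pieces remain (= sum over removing one remaining piece with nothing left below it):
  1 left: {7}→1
  2 left: {6,7}→1
  3 left: {4,6,7}→1  {5,6,7}→1
  4 left: {3,5,6,7}→1  {4,5,6,7}→2
  5 left: {3,4,5,6,7}→3
  6 left: {2,3,4,5,6,7}→3
  placing 0:a first → 3 extensions
  placing 1:b first → 3 extensions
total linear extensions = 6

6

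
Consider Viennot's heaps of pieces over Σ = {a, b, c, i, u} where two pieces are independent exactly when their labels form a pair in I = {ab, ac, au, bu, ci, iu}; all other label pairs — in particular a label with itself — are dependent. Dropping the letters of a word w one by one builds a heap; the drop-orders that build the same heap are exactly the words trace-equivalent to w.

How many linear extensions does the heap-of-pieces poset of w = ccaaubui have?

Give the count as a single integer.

103

#0=c has no predecessor
#1=c depends on [0:c]
#2=a has no predecessor
#3=a depends on [2:a]
#4=u depends on [1:c]
#5=b depends on [1:c]
#6=u depends on [4:u]
#7=i depends on [3:a, 5:b]
sources: [0:c, 2:a]
N(rest) = Σ N(rest − s) over sources s of rest; N(one piece) = 1:
  size 1 → [6]=1  [7]=1
  size 2 → [3,7]=1  [4,6]=1  [5,7]=1  [6,7]=2
  size 3 → [2,3,7]=1  [3,5,7]=2  [3,6,7]=3  [4,6,7]=3  [5,6,7]=3
  size 4 → [2,3,5,7]=3  [2,3,6,7]=4  [3,4,6,7]=6  [3,5,6,7]=8  [4,5,6,7]=6
  size 5 → [1,4,5,6,7]=6  [2,3,4,6,7]=10  [2,3,5,6,7]=15  [3,4,5,6,7]=20
  size 6 → [0,1,4,5,6,7]=6  [1,3,4,5,6,7]=26  [2,3,4,5,6,7]=45
  first=0(c) contributes 71
  first=2(a) contributes 32
|[w]| = 103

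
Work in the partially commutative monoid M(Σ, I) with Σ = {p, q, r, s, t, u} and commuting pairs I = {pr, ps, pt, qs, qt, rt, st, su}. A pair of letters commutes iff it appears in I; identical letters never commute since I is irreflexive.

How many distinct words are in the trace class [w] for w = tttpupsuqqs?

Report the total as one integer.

0(t) covers ∅
1(t) covers 0:t
2(t) covers 1:t
3(p) covers ∅
4(u) covers 2:t, 3:p
5(p) covers 4:u
6(s) covers ∅
7(u) covers 5:p
8(q) covers 7:u
9(q) covers 8:q
10(s) covers 6:s
floor of heap: 0:t, 3:p, 6:s
completions by unplaced set U, small U first (add the entries for U minus each lowest piece of U):
  |U|=1: {9}:1  {10}:1
  |U|=2: {6,10}:1  {8,9}:1  {9,10}:2
  |U|=3: {6,9,10}:3  {7,8,9}:1  {8,9,10}:3
  |U|=4: {5,7,8,9}:1  {6,8,9,10}:6  {7,8,9,10}:4
  |U|=5: {4,5,7,8,9}:1  {5,7,8,9,10}:5  {6,7,8,9,10}:10
  |U|=6: {2,4,5,7,8,9}:1  {3,4,5,7,8,9}:1  {4,5,7,8,9,10}:6  {5,6,7,8,9,10}:15
  |U|=7: {1,2,4,5,7,8,9}:1  {2,3,4,5,7,8,9}:2  {2,4,5,7,8,9,10}:7  {3,4,5,7,8,9,10}:7  {4,5,6,7,8,9,10}:21
  |U|=8: {0,1,2,4,5,7,8,9}:1  {1,2,3,4,5,7,8,9}:3  {1,2,4,5,7,8,9,10}:8  {2,3,4,5,7,8,9,10}:16  {2,4,5,6,7,8,9,10}:28  {3,4,5,6,7,8,9,10}:28
  |U|=9: {0,1,2,3,4,5,7,8,9}:4  {0,1,2,4,5,7,8,9,10}:9  {1,2,3,4,5,7,8,9,10}:27  {1,2,4,5,6,7,8,9,10}:36  {2,3,4,5,6,7,8,9,10}:72
  start at 0(t): 135
  start at 3(p): 45
  start at 6(s): 40
sum over floor = 220

220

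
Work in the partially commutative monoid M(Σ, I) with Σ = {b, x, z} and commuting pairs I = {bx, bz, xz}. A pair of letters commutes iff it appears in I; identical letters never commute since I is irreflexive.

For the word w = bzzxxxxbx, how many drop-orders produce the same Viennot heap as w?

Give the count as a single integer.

piece 0:b — minimal
piece 1:z — minimal
piece 2:z rests on {1:z}
piece 3:x — minimal
piece 4:x rests on {3:x}
piece 5:x rests on {4:x}
piece 6:x rests on {5:x}
piece 7:b rests on {0:b}
piece 8:x rests on {6:x}
minimal pieces: {0:b, 1:z, 3:x}
ways to finish when only these pieces remain (= sum over removing one remaining piece with nothing left below it):
  1 left: {2}→1  {7}→1  {8}→1
  2 left: {0,7}→1  {1,2}→1  {2,7}→2  {2,8}→2  {6,8}→1  {7,8}→2
  3 left: {0,2,7}→3  {0,7,8}→3  {1,2,7}→3  {1,2,8}→3  {2,6,8}→3  {2,7,8}→6  {5,6,8}→1  {6,7,8}→3
  4 left: {0,1,2,7}→6  {0,2,7,8}→12  {0,6,7,8}→6  {1,2,6,8}→6  {1,2,7,8}→12  {2,5,6,8}→4  {2,6,7,8}→12  {4,5,6,8}→1  {5,6,7,8}→4
  5 left: {0,1,2,7,8}→30  {0,2,6,7,8}→30  {0,5,6,7,8}→10  {1,2,5,6,8}→10  {1,2,6,7,8}→30  {2,4,5,6,8}→5  {2,5,6,7,8}→20  {3,4,5,6,8}→1  {4,5,6,7,8}→5
  6 left: {0,1,2,6,7,8}→90  {0,2,5,6,7,8}→60  {0,4,5,6,7,8}→15  {1,2,4,5,6,8}→15  {1,2,5,6,7,8}→60  {2,3,4,5,6,8}→6  {2,4,5,6,7,8}→30  {3,4,5,6,7,8}→6
  7 left: {0,1,2,5,6,7,8}→210  {0,2,4,5,6,7,8}→105  {0,3,4,5,6,7,8}→21  {1,2,3,4,5,6,8}→21  {1,2,4,5,6,7,8}→105  {2,3,4,5,6,7,8}→42
  placing 0:b first → 168 extensions
  placing 1:z first → 168 extensions
  placing 3:x first → 420 extensions
total linear extensions = 756

756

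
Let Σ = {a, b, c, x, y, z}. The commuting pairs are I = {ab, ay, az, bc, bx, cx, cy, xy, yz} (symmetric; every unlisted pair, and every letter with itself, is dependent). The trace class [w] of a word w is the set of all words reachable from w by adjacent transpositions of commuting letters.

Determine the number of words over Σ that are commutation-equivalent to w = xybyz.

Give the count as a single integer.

drop 0:x onto floor
drop 1:y onto floor
drop 2:b onto {1:y}
drop 3:y onto {2:b}
drop 4:z onto {0:x, 2:b}
ground layer = {0:x, 1:y}
drop-orders for the pieces not yet dropped (sum over which currently-grounded one goes next):
  1 to go: {3} 1  {4} 1
  2 to go: {0,4} 1  {3,4} 2
  3 to go: {0,3,4} 3  {2,3,4} 2
  if 0:x drops first: 2 orders
  if 1:y drops first: 5 orders
heap linearizations: 7

7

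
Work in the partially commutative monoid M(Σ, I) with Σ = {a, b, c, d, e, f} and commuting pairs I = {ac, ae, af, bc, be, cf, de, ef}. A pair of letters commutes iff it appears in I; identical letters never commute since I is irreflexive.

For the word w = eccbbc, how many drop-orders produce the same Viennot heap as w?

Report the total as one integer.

15

drop 0:e onto floor
drop 1:c onto {0:e}
drop 2:c onto {1:c}
drop 3:b onto floor
drop 4:b onto {3:b}
drop 5:c onto {2:c}
ground layer = {0:e, 3:b}
drop-orders for the pieces not yet dropped (sum over which currently-grounded one goes next):
  1 to go: {4} 1  {5} 1
  2 to go: {2,5} 1  {3,4} 1  {4,5} 2
  3 to go: {1,2,5} 1  {2,4,5} 3  {3,4,5} 3
  4 to go: {0,1,2,5} 1  {1,2,4,5} 4  {2,3,4,5} 6
  if 0:e drops first: 10 orders
  if 3:b drops first: 5 orders
heap linearizations: 15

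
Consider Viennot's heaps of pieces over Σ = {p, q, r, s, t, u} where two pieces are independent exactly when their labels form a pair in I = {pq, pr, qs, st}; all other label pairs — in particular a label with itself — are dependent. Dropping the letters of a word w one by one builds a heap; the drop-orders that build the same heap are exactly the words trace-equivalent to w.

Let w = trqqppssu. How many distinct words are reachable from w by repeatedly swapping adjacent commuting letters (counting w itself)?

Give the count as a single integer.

31

#0=t has no predecessor
#1=r depends on [0:t]
#2=q depends on [1:r]
#3=q depends on [2:q]
#4=p depends on [0:t]
#5=p depends on [4:p]
#6=s depends on [1:r, 5:p]
#7=s depends on [6:s]
#8=u depends on [3:q, 7:s]
sources: [0:t]
N(rest) = Σ N(rest − s) over sources s of rest; N(one piece) = 1:
  size 1 → [8]=1
  size 2 → [3,8]=1  [7,8]=1
  size 3 → [2,3,8]=1  [3,7,8]=2  [6,7,8]=1
  size 4 → [2,3,7,8]=3  [3,6,7,8]=3  [5,6,7,8]=1
  size 5 → [2,3,6,7,8]=6  [3,5,6,7,8]=4  [4,5,6,7,8]=1
  size 6 → [1,2,3,6,7,8]=6  [2,3,5,6,7,8]=10  [3,4,5,6,7,8]=5
  size 7 → [1,2,3,5,6,7,8]=16  [2,3,4,5,6,7,8]=15
  first=0(t) contributes 31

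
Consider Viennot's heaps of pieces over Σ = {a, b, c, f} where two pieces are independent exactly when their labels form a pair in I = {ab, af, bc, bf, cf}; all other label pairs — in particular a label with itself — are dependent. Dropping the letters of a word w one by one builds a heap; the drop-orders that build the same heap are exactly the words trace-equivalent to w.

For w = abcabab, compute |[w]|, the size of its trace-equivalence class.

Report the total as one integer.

35

0(a) covers ∅
1(b) covers ∅
2(c) covers 0:a
3(a) covers 2:c
4(b) covers 1:b
5(a) covers 3:a
6(b) covers 4:b
floor of heap: 0:a, 1:b
completions by unplaced set U, small U first (add the entries for U minus each lowest piece of U):
  |U|=1: {5}:1  {6}:1
  |U|=2: {3,5}:1  {4,6}:1  {5,6}:2
  |U|=3: {1,4,6}:1  {2,3,5}:1  {3,5,6}:3  {4,5,6}:3
  |U|=4: {0,2,3,5}:1  {1,4,5,6}:4  {2,3,5,6}:4  {3,4,5,6}:6
  |U|=5: {0,2,3,5,6}:5  {1,3,4,5,6}:10  {2,3,4,5,6}:10
  start at 0(a): 20
  start at 1(b): 15
sum over floor = 35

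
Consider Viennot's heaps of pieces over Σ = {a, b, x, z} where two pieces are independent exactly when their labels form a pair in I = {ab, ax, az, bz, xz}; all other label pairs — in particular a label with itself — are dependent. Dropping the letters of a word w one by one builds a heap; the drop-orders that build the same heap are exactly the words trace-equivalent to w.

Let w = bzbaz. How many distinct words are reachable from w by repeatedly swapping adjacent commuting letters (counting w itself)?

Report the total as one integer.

0(b) covers ∅
1(z) covers ∅
2(b) covers 0:b
3(a) covers ∅
4(z) covers 1:z
floor of heap: 0:b, 1:z, 3:a
completions by unplaced set U, small U first (add the entries for U minus each lowest piece of U):
  |U|=1: {2}:1  {3}:1  {4}:1
  |U|=2: {0,2}:1  {1,4}:1  {2,3}:2  {2,4}:2  {3,4}:2
  |U|=3: {0,2,3}:3  {0,2,4}:3  {1,2,4}:3  {1,3,4}:3  {2,3,4}:6
  start at 0(b): 12
  start at 1(z): 12
  start at 3(a): 6
sum over floor = 30

30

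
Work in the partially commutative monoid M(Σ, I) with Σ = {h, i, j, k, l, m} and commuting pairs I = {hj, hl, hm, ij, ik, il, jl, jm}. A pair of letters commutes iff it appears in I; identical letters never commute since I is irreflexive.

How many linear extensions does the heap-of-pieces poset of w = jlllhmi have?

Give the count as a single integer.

35

piece 0:j — minimal
piece 1:l — minimal
piece 2:l rests on {1:l}
piece 3:l rests on {2:l}
piece 4:h — minimal
piece 5:m rests on {3:l}
piece 6:i rests on {4:h, 5:m}
minimal pieces: {0:j, 1:l, 4:h}
ways to finish when only these pieces remain (= sum over removing one remaining piece with nothing left below it):
  1 left: {0}→1  {6}→1
  2 left: {0,6}→2  {4,6}→1  {5,6}→1
  3 left: {0,4,6}→3  {0,5,6}→3  {3,5,6}→1  {4,5,6}→2
  4 left: {0,3,5,6}→4  {0,4,5,6}→8  {2,3,5,6}→1  {3,4,5,6}→3
  5 left: {0,2,3,5,6}→5  {0,3,4,5,6}→15  {1,2,3,5,6}→1  {2,3,4,5,6}→4
  placing 0:j first → 5 extensions
  placing 1:l first → 24 extensions
  placing 4:h first → 6 extensions
total linear extensions = 35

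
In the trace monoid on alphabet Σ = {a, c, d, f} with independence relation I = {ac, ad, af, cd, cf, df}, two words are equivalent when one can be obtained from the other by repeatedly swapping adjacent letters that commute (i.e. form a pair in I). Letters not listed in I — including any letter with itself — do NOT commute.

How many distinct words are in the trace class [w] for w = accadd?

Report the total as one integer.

#0=a has no predecessor
#1=c has no predecessor
#2=c depends on [1:c]
#3=a depends on [0:a]
#4=d has no predecessor
#5=d depends on [4:d]
sources: [0:a, 1:c, 4:d]
N(rest) = Σ N(rest − s) over sources s of rest; N(one piece) = 1:
  size 1 → [2]=1  [3]=1  [5]=1
  size 2 → [0,3]=1  [1,2]=1  [2,3]=2  [2,5]=2  [3,5]=2  [4,5]=1
  size 3 → [0,2,3]=3  [0,3,5]=3  [1,2,3]=3  [1,2,5]=3  [2,3,5]=6  [2,4,5]=3  [3,4,5]=3
  size 4 → [0,1,2,3]=6  [0,2,3,5]=12  [0,3,4,5]=6  [1,2,3,5]=12  [1,2,4,5]=6  [2,3,4,5]=12
  first=0(a) contributes 30
  first=1(c) contributes 30
  first=4(d) contributes 30
|[w]| = 90

90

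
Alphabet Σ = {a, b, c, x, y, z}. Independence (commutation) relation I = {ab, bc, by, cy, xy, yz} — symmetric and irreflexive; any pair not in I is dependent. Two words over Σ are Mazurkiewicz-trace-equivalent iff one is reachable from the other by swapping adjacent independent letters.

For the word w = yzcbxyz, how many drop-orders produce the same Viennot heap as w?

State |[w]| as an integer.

42

piece 0:y — minimal
piece 1:z — minimal
piece 2:c rests on {1:z}
piece 3:b rests on {1:z}
piece 4:x rests on {2:c, 3:b}
piece 5:y rests on {0:y}
piece 6:z rests on {4:x}
minimal pieces: {0:y, 1:z}
ways to finish when only these pieces remain (= sum over removing one remaining piece with nothing left below it):
  1 left: {5}→1  {6}→1
  2 left: {0,5}→1  {4,6}→1  {5,6}→2
  3 left: {0,5,6}→3  {2,4,6}→1  {3,4,6}→1  {4,5,6}→3
  4 left: {0,4,5,6}→6  {2,3,4,6}→2  {2,4,5,6}→4  {3,4,5,6}→4
  5 left: {0,2,4,5,6}→10  {0,3,4,5,6}→10  {1,2,3,4,6}→2  {2,3,4,5,6}→10
  placing 0:y first → 12 extensions
  placing 1:z first → 30 extensions
total linear extensions = 42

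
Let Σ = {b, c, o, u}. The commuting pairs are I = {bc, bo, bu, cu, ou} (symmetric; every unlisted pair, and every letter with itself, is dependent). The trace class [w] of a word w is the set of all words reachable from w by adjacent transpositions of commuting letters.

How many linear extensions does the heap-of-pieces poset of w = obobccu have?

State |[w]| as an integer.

drop 0:o onto floor
drop 1:b onto floor
drop 2:o onto {0:o}
drop 3:b onto {1:b}
drop 4:c onto {2:o}
drop 5:c onto {4:c}
drop 6:u onto floor
ground layer = {0:o, 1:b, 6:u}
drop-orders for the pieces not yet dropped (sum over which currently-grounded one goes next):
  1 to go: {3} 1  {5} 1  {6} 1
  2 to go: {1,3} 1  {3,5} 2  {3,6} 2  {4,5} 1  {5,6} 2
  3 to go: {1,3,5} 3  {1,3,6} 3  {2,4,5} 1  {3,4,5} 3  {3,5,6} 6  {4,5,6} 3
  4 to go: {0,2,4,5} 1  {1,3,4,5} 6  {1,3,5,6} 12  {2,3,4,5} 4  {2,4,5,6} 4  {3,4,5,6} 12
  5 to go: {0,2,3,4,5} 5  {0,2,4,5,6} 5  {1,2,3,4,5} 10  {1,3,4,5,6} 30  {2,3,4,5,6} 20
  if 0:o drops first: 60 orders
  if 1:b drops first: 30 orders
  if 6:u drops first: 15 orders
heap linearizations: 105

105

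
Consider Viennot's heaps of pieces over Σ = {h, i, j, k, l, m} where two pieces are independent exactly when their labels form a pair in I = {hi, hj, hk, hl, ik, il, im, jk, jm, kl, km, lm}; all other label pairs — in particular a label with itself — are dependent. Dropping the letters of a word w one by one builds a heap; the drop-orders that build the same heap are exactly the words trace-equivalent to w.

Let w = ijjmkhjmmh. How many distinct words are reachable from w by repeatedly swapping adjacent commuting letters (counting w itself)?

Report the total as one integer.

0(i) covers ∅
1(j) covers 0:i
2(j) covers 1:j
3(m) covers ∅
4(k) covers ∅
5(h) covers 3:m
6(j) covers 2:j
7(m) covers 5:h
8(m) covers 7:m
9(h) covers 8:m
floor of heap: 0:i, 3:m, 4:k
completions by unplaced set U, small U first (add the entries for U minus each lowest piece of U):
  |U|=1: {4}:1  {6}:1  {9}:1
  |U|=2: {2,6}:1  {4,6}:2  {4,9}:2  {6,9}:2  {8,9}:1
  |U|=3: {1,2,6}:1  {2,4,6}:3  {2,6,9}:3  {4,6,9}:6  {4,8,9}:3  {6,8,9}:3  {7,8,9}:1
  |U|=4: {0,1,2,6}:1  {1,2,4,6}:4  {1,2,6,9}:4  {2,4,6,9}:12  {2,6,8,9}:6  {4,6,8,9}:12  {4,7,8,9}:4  {5,7,8,9}:1  {6,7,8,9}:4
  |U|=5: {0,1,2,4,6}:5  {0,1,2,6,9}:5  {1,2,4,6,9}:20  {1,2,6,8,9}:10  {2,4,6,8,9}:30  {2,6,7,8,9}:10  {3,5,7,8,9}:1  {4,5,7,8,9}:5  {4,6,7,8,9}:20  {5,6,7,8,9}:5
  |U|=6: {0,1,2,4,6,9}:30  {0,1,2,6,8,9}:15  {1,2,4,6,8,9}:60  {1,2,6,7,8,9}:20  {2,4,6,7,8,9}:60  {2,5,6,7,8,9}:15  {3,4,5,7,8,9}:6  {3,5,6,7,8,9}:6  {4,5,6,7,8,9}:30
  |U|=7: {0,1,2,4,6,8,9}:105  {0,1,2,6,7,8,9}:35  {1,2,4,6,7,8,9}:140  {1,2,5,6,7,8,9}:35  {2,3,5,6,7,8,9}:21  {2,4,5,6,7,8,9}:105  {3,4,5,6,7,8,9}:42
  |U|=8: {0,1,2,4,6,7,8,9}:280  {0,1,2,5,6,7,8,9}:70  {1,2,3,5,6,7,8,9}:56  {1,2,4,5,6,7,8,9}:280  {2,3,4,5,6,7,8,9}:168
  start at 0(i): 504
  start at 3(m): 630
  start at 4(k): 126
sum over floor = 1260

1260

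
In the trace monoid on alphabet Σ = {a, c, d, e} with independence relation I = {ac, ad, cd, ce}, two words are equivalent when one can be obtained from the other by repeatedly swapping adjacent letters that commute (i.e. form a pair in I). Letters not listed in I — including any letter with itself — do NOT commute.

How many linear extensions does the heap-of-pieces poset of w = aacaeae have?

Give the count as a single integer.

piece 0:a — minimal
piece 1:a rests on {0:a}
piece 2:c — minimal
piece 3:a rests on {1:a}
piece 4:e rests on {3:a}
piece 5:a rests on {4:e}
piece 6:e rests on {5:a}
minimal pieces: {0:a, 2:c}
ways to finish when only these pieces remain (= sum over removing one remaining piece with nothing left below it):
  1 left: {2}→1  {6}→1
  2 left: {2,6}→2  {5,6}→1
  3 left: {2,5,6}→3  {4,5,6}→1
  4 left: {2,4,5,6}→4  {3,4,5,6}→1
  5 left: {1,3,4,5,6}→1  {2,3,4,5,6}→5
  placing 0:a first → 6 extensions
  placing 2:c first → 1 extensions
total linear extensions = 7

7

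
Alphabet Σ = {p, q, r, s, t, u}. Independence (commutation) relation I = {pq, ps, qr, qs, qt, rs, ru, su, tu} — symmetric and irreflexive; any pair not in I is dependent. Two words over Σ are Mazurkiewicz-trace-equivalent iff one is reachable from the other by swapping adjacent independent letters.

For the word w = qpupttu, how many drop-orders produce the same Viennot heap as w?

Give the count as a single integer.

drop 0:q onto floor
drop 1:p onto floor
drop 2:u onto {0:q, 1:p}
drop 3:p onto {2:u}
drop 4:t onto {3:p}
drop 5:t onto {4:t}
drop 6:u onto {3:p}
ground layer = {0:q, 1:p}
drop-orders for the pieces not yet dropped (sum over which currently-grounded one goes next):
  1 to go: {5} 1  {6} 1
  2 to go: {4,5} 1  {5,6} 2
  3 to go: {4,5,6} 3
  4 to go: {3,4,5,6} 3
  5 to go: {2,3,4,5,6} 3
  if 0:q drops first: 3 orders
  if 1:p drops first: 3 orders
heap linearizations: 6

6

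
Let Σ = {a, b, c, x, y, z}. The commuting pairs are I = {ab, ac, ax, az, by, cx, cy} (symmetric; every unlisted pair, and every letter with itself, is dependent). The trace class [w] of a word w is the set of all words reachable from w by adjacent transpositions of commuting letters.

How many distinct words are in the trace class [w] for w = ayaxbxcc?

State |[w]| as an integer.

18

0(a) covers ∅
1(y) covers 0:a
2(a) covers 1:y
3(x) covers 1:y
4(b) covers 3:x
5(x) covers 4:b
6(c) covers 4:b
7(c) covers 6:c
floor of heap: 0:a
completions by unplaced set U, small U first (add the entries for U minus each lowest piece of U):
  |U|=1: {2}:1  {5}:1  {7}:1
  |U|=2: {2,5}:2  {2,7}:2  {5,7}:2  {6,7}:1
  |U|=3: {2,5,7}:6  {2,6,7}:3  {5,6,7}:3
  |U|=4: {2,5,6,7}:12  {4,5,6,7}:3
  |U|=5: {2,4,5,6,7}:15  {3,4,5,6,7}:3
  |U|=6: {2,3,4,5,6,7}:18
  start at 0(a): 18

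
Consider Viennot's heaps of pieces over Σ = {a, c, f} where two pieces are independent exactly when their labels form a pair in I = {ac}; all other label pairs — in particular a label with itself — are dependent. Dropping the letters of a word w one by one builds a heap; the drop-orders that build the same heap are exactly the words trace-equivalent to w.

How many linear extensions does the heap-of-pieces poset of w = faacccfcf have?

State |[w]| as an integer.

10

piece 0:f — minimal
piece 1:a rests on {0:f}
piece 2:a rests on {1:a}
piece 3:c rests on {0:f}
piece 4:c rests on {3:c}
piece 5:c rests on {4:c}
piece 6:f rests on {2:a, 5:c}
piece 7:c rests on {6:f}
piece 8:f rests on {7:c}
minimal pieces: {0:f}
ways to finish when only these pieces remain (= sum over removing one remaining piece with nothing left below it):
  1 left: {8}→1
  2 left: {7,8}→1
  3 left: {6,7,8}→1
  4 left: {2,6,7,8}→1  {5,6,7,8}→1
  5 left: {1,2,6,7,8}→1  {2,5,6,7,8}→2  {4,5,6,7,8}→1
  6 left: {1,2,5,6,7,8}→3  {2,4,5,6,7,8}→3  {3,4,5,6,7,8}→1
  7 left: {1,2,4,5,6,7,8}→6  {2,3,4,5,6,7,8}→4
  placing 0:f first → 10 extensions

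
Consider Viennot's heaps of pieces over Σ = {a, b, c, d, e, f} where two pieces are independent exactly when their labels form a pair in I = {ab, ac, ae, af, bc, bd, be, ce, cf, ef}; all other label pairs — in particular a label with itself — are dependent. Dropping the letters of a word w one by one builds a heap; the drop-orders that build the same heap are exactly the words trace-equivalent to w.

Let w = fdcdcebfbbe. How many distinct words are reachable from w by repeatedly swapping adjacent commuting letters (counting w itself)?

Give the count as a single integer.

285

#0=f has no predecessor
#1=d depends on [0:f]
#2=c depends on [1:d]
#3=d depends on [2:c]
#4=c depends on [3:d]
#5=e depends on [3:d]
#6=b depends on [0:f]
#7=f depends on [3:d, 6:b]
#8=b depends on [7:f]
#9=b depends on [8:b]
#10=e depends on [5:e]
sources: [0:f]
N(rest) = Σ N(rest − s) over sources s of rest; N(one piece) = 1:
  size 1 → [4]=1  [9]=1  [10]=1
  size 2 → [4,9]=2  [4,10]=2  [5,10]=1  [8,9]=1  [9,10]=2
  size 3 → [4,5,10]=3  [4,8,9]=3  [4,9,10]=6  [5,9,10]=3  [7,8,9]=1  [8,9,10]=3
  size 4 → [4,5,9,10]=12  [4,7,8,9]=4  [4,8,9,10]=12  [5,8,9,10]=6  [6,7,8,9]=1  [7,8,9,10]=4
  size 5 → [4,5,8,9,10]=30  [4,6,7,8,9]=5  [4,7,8,9,10]=20  [5,7,8,9,10]=10  [6,7,8,9,10]=5
  size 6 → [4,5,7,8,9,10]=60  [4,6,7,8,9,10]=30  [5,6,7,8,9,10]=15
  size 7 → [3,4,5,7,8,9,10]=60  [4,5,6,7,8,9,10]=105
  size 8 → [2,3,4,5,7,8,9,10]=60  [3,4,5,6,7,8,9,10]=165
  size 9 → [1,2,3,4,5,7,8,9,10]=60  [2,3,4,5,6,7,8,9,10]=225
  first=0(f) contributes 285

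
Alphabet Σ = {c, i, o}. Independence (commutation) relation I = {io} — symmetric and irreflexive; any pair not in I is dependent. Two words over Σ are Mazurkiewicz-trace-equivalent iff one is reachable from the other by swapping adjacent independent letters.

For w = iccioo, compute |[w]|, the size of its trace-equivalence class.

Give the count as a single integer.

3

drop 0:i onto floor
drop 1:c onto {0:i}
drop 2:c onto {1:c}
drop 3:i onto {2:c}
drop 4:o onto {2:c}
drop 5:o onto {4:o}
ground layer = {0:i}
drop-orders for the pieces not yet dropped (sum over which currently-grounded one goes next):
  1 to go: {3} 1  {5} 1
  2 to go: {3,5} 2  {4,5} 1
  3 to go: {3,4,5} 3
  4 to go: {2,3,4,5} 3
  if 0:i drops first: 3 orders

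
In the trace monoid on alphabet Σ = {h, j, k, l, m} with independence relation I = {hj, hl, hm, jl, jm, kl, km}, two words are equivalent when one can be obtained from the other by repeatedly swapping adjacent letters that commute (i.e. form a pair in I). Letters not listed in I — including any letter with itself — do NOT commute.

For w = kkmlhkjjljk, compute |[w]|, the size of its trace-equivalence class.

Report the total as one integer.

165

drop 0:k onto floor
drop 1:k onto {0:k}
drop 2:m onto floor
drop 3:l onto {2:m}
drop 4:h onto {1:k}
drop 5:k onto {4:h}
drop 6:j onto {5:k}
drop 7:j onto {6:j}
drop 8:l onto {3:l}
drop 9:j onto {7:j}
drop 10:k onto {9:j}
ground layer = {0:k, 2:m}
drop-orders for the pieces not yet dropped (sum over which currently-grounded one goes next):
  1 to go: {8} 1  {10} 1
  2 to go: {3,8} 1  {8,10} 2  {9,10} 1
  3 to go: {2,3,8} 1  {3,8,10} 3  {7,9,10} 1  {8,9,10} 3
  4 to go: {2,3,8,10} 4  {3,8,9,10} 6  {6,7,9,10} 1  {7,8,9,10} 4
  5 to go: {2,3,8,9,10} 10  {3,7,8,9,10} 10  {5,6,7,9,10} 1  {6,7,8,9,10} 5
  6 to go: {2,3,7,8,9,10} 20  {3,6,7,8,9,10} 15  {4,5,6,7,9,10} 1  {5,6,7,8,9,10} 6
  7 to go: {1,4,5,6,7,9,10} 1  {2,3,6,7,8,9,10} 35  {3,5,6,7,8,9,10} 21  {4,5,6,7,8,9,10} 7
  8 to go: {0,1,4,5,6,7,9,10} 1  {1,4,5,6,7,8,9,10} 8  {2,3,5,6,7,8,9,10} 56  {3,4,5,6,7,8,9,10} 28
  9 to go: {0,1,4,5,6,7,8,9,10} 9  {1,3,4,5,6,7,8,9,10} 36  {2,3,4,5,6,7,8,9,10} 84
  if 0:k drops first: 120 orders
  if 2:m drops first: 45 orders
heap linearizations: 165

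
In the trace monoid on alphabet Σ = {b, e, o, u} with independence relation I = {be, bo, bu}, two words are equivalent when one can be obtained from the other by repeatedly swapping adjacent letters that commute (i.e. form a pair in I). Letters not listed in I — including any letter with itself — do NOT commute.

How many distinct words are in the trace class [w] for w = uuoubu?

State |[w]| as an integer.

6

#0=u has no predecessor
#1=u depends on [0:u]
#2=o depends on [1:u]
#3=u depends on [2:o]
#4=b has no predecessor
#5=u depends on [3:u]
sources: [0:u, 4:b]
N(rest) = Σ N(rest − s) over sources s of rest; N(one piece) = 1:
  size 1 → [4]=1  [5]=1
  size 2 → [3,5]=1  [4,5]=2
  size 3 → [2,3,5]=1  [3,4,5]=3
  size 4 → [1,2,3,5]=1  [2,3,4,5]=4
  first=0(u) contributes 5
  first=4(b) contributes 1
|[w]| = 6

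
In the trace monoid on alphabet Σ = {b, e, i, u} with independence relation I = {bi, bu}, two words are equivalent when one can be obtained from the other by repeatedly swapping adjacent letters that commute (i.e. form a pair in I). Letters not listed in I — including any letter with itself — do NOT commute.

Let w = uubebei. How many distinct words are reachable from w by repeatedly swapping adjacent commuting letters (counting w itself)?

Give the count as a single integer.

#0=u has no predecessor
#1=u depends on [0:u]
#2=b has no predecessor
#3=e depends on [1:u, 2:b]
#4=b depends on [3:e]
#5=e depends on [4:b]
#6=i depends on [5:e]
sources: [0:u, 2:b]
N(rest) = Σ N(rest − s) over sources s of rest; N(one piece) = 1:
  size 1 → [6]=1
  size 2 → [5,6]=1
  size 3 → [4,5,6]=1
  size 4 → [3,4,5,6]=1
  size 5 → [1,3,4,5,6]=1  [2,3,4,5,6]=1
  first=0(u) contributes 2
  first=2(b) contributes 1
|[w]| = 3

3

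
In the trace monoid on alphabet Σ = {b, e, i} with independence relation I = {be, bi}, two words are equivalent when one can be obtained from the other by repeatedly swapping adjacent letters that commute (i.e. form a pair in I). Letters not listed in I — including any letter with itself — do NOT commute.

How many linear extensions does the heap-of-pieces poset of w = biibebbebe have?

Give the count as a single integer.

252

piece 0:b — minimal
piece 1:i — minimal
piece 2:i rests on {1:i}
piece 3:b rests on {0:b}
piece 4:e rests on {2:i}
piece 5:b rests on {3:b}
piece 6:b rests on {5:b}
piece 7:e rests on {4:e}
piece 8:b rests on {6:b}
piece 9:e rests on {7:e}
minimal pieces: {0:b, 1:i}
ways to finish when only these pieces remain (= sum over removing one remaining piece with nothing left below it):
  1 left: {8}→1  {9}→1
  2 left: {6,8}→1  {7,9}→1  {8,9}→2
  3 left: {4,7,9}→1  {5,6,8}→1  {6,8,9}→3  {7,8,9}→3
  4 left: {2,4,7,9}→1  {3,5,6,8}→1  {4,7,8,9}→4  {5,6,8,9}→4  {6,7,8,9}→6
  5 left: {0,3,5,6,8}→1  {1,2,4,7,9}→1  {2,4,7,8,9}→5  {3,5,6,8,9}→5  {4,6,7,8,9}→10  {5,6,7,8,9}→10
  6 left: {0,3,5,6,8,9}→6  {1,2,4,7,8,9}→6  {2,4,6,7,8,9}→15  {3,5,6,7,8,9}→15  {4,5,6,7,8,9}→20
  7 left: {0,3,5,6,7,8,9}→21  {1,2,4,6,7,8,9}→21  {2,4,5,6,7,8,9}→35  {3,4,5,6,7,8,9}→35
  8 left: {0,3,4,5,6,7,8,9}→56  {1,2,4,5,6,7,8,9}→56  {2,3,4,5,6,7,8,9}→70
  placing 0:b first → 126 extensions
  placing 1:i first → 126 extensions
total linear extensions = 252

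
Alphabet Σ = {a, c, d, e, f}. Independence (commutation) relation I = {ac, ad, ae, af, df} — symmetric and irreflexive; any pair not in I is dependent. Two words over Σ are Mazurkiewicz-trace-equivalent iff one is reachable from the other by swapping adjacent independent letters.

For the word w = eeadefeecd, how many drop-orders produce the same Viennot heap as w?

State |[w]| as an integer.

#0=e has no predecessor
#1=e depends on [0:e]
#2=a has no predecessor
#3=d depends on [1:e]
#4=e depends on [3:d]
#5=f depends on [4:e]
#6=e depends on [5:f]
#7=e depends on [6:e]
#8=c depends on [7:e]
#9=d depends on [8:c]
sources: [0:e, 2:a]
N(rest) = Σ N(rest − s) over sources s of rest; N(one piece) = 1:
  size 1 → [2]=1  [9]=1
  size 2 → [2,9]=2  [8,9]=1
  size 3 → [2,8,9]=3  [7,8,9]=1
  size 4 → [2,7,8,9]=4  [6,7,8,9]=1
  size 5 → [2,6,7,8,9]=5  [5,6,7,8,9]=1
  size 6 → [2,5,6,7,8,9]=6  [4,5,6,7,8,9]=1
  size 7 → [2,4,5,6,7,8,9]=7  [3,4,5,6,7,8,9]=1
  size 8 → [1,3,4,5,6,7,8,9]=1  [2,3,4,5,6,7,8,9]=8
  first=0(e) contributes 9
  first=2(a) contributes 1
|[w]| = 10

10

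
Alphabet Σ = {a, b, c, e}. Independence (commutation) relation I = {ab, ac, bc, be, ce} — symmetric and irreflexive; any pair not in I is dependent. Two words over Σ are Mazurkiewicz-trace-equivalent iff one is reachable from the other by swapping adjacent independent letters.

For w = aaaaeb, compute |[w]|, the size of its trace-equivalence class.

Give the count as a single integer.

6

piece 0:a — minimal
piece 1:a rests on {0:a}
piece 2:a rests on {1:a}
piece 3:a rests on {2:a}
piece 4:e rests on {3:a}
piece 5:b — minimal
minimal pieces: {0:a, 5:b}
ways to finish when only these pieces remain (= sum over removing one remaining piece with nothing left below it):
  1 left: {4}→1  {5}→1
  2 left: {3,4}→1  {4,5}→2
  3 left: {2,3,4}→1  {3,4,5}→3
  4 left: {1,2,3,4}→1  {2,3,4,5}→4
  placing 0:a first → 5 extensions
  placing 5:b first → 1 extensions
total linear extensions = 6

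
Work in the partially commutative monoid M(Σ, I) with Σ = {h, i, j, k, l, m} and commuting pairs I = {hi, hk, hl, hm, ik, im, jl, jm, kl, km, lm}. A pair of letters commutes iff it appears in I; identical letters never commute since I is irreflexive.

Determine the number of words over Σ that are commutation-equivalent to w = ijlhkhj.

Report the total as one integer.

18

#0=i has no predecessor
#1=j depends on [0:i]
#2=l depends on [0:i]
#3=h depends on [1:j]
#4=k depends on [1:j]
#5=h depends on [3:h]
#6=j depends on [4:k, 5:h]
sources: [0:i]
N(rest) = Σ N(rest − s) over sources s of rest; N(one piece) = 1:
  size 1 → [2]=1  [6]=1
  size 2 → [2,6]=2  [4,6]=1  [5,6]=1
  size 3 → [2,4,6]=3  [2,5,6]=3  [3,5,6]=1  [4,5,6]=2
  size 4 → [2,3,5,6]=4  [2,4,5,6]=8  [3,4,5,6]=3
  size 5 → [1,3,4,5,6]=3  [2,3,4,5,6]=15
  first=0(i) contributes 18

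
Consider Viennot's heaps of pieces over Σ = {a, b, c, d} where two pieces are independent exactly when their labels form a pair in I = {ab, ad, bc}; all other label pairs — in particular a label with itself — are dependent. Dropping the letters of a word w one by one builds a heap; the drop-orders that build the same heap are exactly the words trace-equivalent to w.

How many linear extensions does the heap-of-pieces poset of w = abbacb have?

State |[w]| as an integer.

#0=a has no predecessor
#1=b has no predecessor
#2=b depends on [1:b]
#3=a depends on [0:a]
#4=c depends on [3:a]
#5=b depends on [2:b]
sources: [0:a, 1:b]
N(rest) = Σ N(rest − s) over sources s of rest; N(one piece) = 1:
  size 1 → [4]=1  [5]=1
  size 2 → [2,5]=1  [3,4]=1  [4,5]=2
  size 3 → [0,3,4]=1  [1,2,5]=1  [2,4,5]=3  [3,4,5]=3
  size 4 → [0,3,4,5]=4  [1,2,4,5]=4  [2,3,4,5]=6
  first=0(a) contributes 10
  first=1(b) contributes 10
|[w]| = 20

20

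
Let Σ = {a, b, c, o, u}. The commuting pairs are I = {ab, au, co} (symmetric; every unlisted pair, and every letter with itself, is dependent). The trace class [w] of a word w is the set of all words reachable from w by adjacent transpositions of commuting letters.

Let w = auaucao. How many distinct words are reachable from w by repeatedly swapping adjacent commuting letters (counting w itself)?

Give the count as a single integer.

6

#0=a has no predecessor
#1=u has no predecessor
#2=a depends on [0:a]
#3=u depends on [1:u]
#4=c depends on [2:a, 3:u]
#5=a depends on [4:c]
#6=o depends on [5:a]
sources: [0:a, 1:u]
N(rest) = Σ N(rest − s) over sources s of rest; N(one piece) = 1:
  size 1 → [6]=1
  size 2 → [5,6]=1
  size 3 → [4,5,6]=1
  size 4 → [2,4,5,6]=1  [3,4,5,6]=1
  size 5 → [0,2,4,5,6]=1  [1,3,4,5,6]=1  [2,3,4,5,6]=2
  first=0(a) contributes 3
  first=1(u) contributes 3
|[w]| = 6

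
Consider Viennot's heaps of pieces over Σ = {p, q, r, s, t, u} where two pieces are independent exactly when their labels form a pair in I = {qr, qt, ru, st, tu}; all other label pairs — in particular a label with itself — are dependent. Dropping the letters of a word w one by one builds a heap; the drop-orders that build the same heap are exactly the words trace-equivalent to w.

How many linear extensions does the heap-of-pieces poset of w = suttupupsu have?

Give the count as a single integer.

10

0(s) covers ∅
1(u) covers 0:s
2(t) covers ∅
3(t) covers 2:t
4(u) covers 1:u
5(p) covers 3:t, 4:u
6(u) covers 5:p
7(p) covers 6:u
8(s) covers 7:p
9(u) covers 8:s
floor of heap: 0:s, 2:t
completions by unplaced set U, small U first (add the entries for U minus each lowest piece of U):
  |U|=1: {9}:1
  |U|=2: {8,9}:1
  |U|=3: {7,8,9}:1
  |U|=4: {6,7,8,9}:1
  |U|=5: {5,6,7,8,9}:1
  |U|=6: {3,5,6,7,8,9}:1  {4,5,6,7,8,9}:1
  |U|=7: {1,4,5,6,7,8,9}:1  {2,3,5,6,7,8,9}:1  {3,4,5,6,7,8,9}:2
  |U|=8: {0,1,4,5,6,7,8,9}:1  {1,3,4,5,6,7,8,9}:3  {2,3,4,5,6,7,8,9}:3
  start at 0(s): 6
  start at 2(t): 4
sum over floor = 10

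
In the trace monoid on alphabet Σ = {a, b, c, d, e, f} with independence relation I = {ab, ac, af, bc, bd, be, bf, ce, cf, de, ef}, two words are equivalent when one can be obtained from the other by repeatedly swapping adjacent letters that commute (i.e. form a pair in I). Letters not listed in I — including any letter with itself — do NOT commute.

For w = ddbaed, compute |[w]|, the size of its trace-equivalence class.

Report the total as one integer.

piece 0:d — minimal
piece 1:d rests on {0:d}
piece 2:b — minimal
piece 3:a rests on {1:d}
piece 4:e rests on {3:a}
piece 5:d rests on {3:a}
minimal pieces: {0:d, 2:b}
ways to finish when only these pieces remain (= sum over removing one remaining piece with nothing left below it):
  1 left: {2}→1  {4}→1  {5}→1
  2 left: {2,4}→2  {2,5}→2  {4,5}→2
  3 left: {2,4,5}→6  {3,4,5}→2
  4 left: {1,3,4,5}→2  {2,3,4,5}→8
  placing 0:d first → 10 extensions
  placing 2:b first → 2 extensions
total linear extensions = 12

12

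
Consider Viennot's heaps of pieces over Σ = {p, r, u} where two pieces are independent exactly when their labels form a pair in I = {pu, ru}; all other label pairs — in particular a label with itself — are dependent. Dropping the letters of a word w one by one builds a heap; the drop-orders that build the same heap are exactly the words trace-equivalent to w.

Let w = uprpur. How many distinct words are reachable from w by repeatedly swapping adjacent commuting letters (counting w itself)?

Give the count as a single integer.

#0=u has no predecessor
#1=p has no predecessor
#2=r depends on [1:p]
#3=p depends on [2:r]
#4=u depends on [0:u]
#5=r depends on [3:p]
sources: [0:u, 1:p]
N(rest) = Σ N(rest − s) over sources s of rest; N(one piece) = 1:
  size 1 → [4]=1  [5]=1
  size 2 → [0,4]=1  [3,5]=1  [4,5]=2
  size 3 → [0,4,5]=3  [2,3,5]=1  [3,4,5]=3
  size 4 → [0,3,4,5]=6  [1,2,3,5]=1  [2,3,4,5]=4
  first=0(u) contributes 5
  first=1(p) contributes 10
|[w]| = 15

15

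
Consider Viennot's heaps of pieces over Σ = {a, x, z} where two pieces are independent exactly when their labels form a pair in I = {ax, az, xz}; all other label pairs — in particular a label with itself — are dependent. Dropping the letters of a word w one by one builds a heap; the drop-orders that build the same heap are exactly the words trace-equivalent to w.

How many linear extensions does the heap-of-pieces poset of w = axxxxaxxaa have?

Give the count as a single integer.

210

piece 0:a — minimal
piece 1:x — minimal
piece 2:x rests on {1:x}
piece 3:x rests on {2:x}
piece 4:x rests on {3:x}
piece 5:a rests on {0:a}
piece 6:x rests on {4:x}
piece 7:x rests on {6:x}
piece 8:a rests on {5:a}
piece 9:a rests on {8:a}
minimal pieces: {0:a, 1:x}
ways to finish when only these pieces remain (= sum over removing one remaining piece with nothing left below it):
  1 left: {7}→1  {9}→1
  2 left: {6,7}→1  {7,9}→2  {8,9}→1
  3 left: {4,6,7}→1  {5,8,9}→1  {6,7,9}→3  {7,8,9}→3
  4 left: {0,5,8,9}→1  {3,4,6,7}→1  {4,6,7,9}→4  {5,7,8,9}→4  {6,7,8,9}→6
  5 left: {0,5,7,8,9}→5  {2,3,4,6,7}→1  {3,4,6,7,9}→5  {4,6,7,8,9}→10  {5,6,7,8,9}→10
  6 left: {0,5,6,7,8,9}→15  {1,2,3,4,6,7}→1  {2,3,4,6,7,9}→6  {3,4,6,7,8,9}→15  {4,5,6,7,8,9}→20
  7 left: {0,4,5,6,7,8,9}→35  {1,2,3,4,6,7,9}→7  {2,3,4,6,7,8,9}→21  {3,4,5,6,7,8,9}→35
  8 left: {0,3,4,5,6,7,8,9}→70  {1,2,3,4,6,7,8,9}→28  {2,3,4,5,6,7,8,9}→56
  placing 0:a first → 84 extensions
  placing 1:x first → 126 extensions
total linear extensions = 210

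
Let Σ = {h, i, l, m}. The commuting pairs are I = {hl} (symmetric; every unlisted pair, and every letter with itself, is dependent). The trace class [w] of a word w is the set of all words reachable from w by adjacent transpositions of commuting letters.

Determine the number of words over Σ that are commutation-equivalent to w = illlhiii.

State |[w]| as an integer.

piece 0:i — minimal
piece 1:l rests on {0:i}
piece 2:l rests on {1:l}
piece 3:l rests on {2:l}
piece 4:h rests on {0:i}
piece 5:i rests on {3:l, 4:h}
piece 6:i rests on {5:i}
piece 7:i rests on {6:i}
minimal pieces: {0:i}
ways to finish when only these pieces remain (= sum over removing one remaining piece with nothing left below it):
  1 left: {7}→1
  2 left: {6,7}→1
  3 left: {5,6,7}→1
  4 left: {3,5,6,7}→1  {4,5,6,7}→1
  5 left: {2,3,5,6,7}→1  {3,4,5,6,7}→2
  6 left: {1,2,3,5,6,7}→1  {2,3,4,5,6,7}→3
  placing 0:i first → 4 extensions

4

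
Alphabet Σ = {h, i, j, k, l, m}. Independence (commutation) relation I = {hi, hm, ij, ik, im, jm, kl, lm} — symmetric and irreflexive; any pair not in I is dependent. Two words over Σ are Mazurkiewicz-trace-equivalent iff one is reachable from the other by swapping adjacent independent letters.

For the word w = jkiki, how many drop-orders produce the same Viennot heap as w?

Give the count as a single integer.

piece 0:j — minimal
piece 1:k rests on {0:j}
piece 2:i — minimal
piece 3:k rests on {1:k}
piece 4:i rests on {2:i}
minimal pieces: {0:j, 2:i}
ways to finish when only these pieces remain (= sum over removing one remaining piece with nothing left below it):
  1 left: {3}→1  {4}→1
  2 left: {1,3}→1  {2,4}→1  {3,4}→2
  3 left: {0,1,3}→1  {1,3,4}→3  {2,3,4}→3
  placing 0:j first → 6 extensions
  placing 2:i first → 4 extensions
total linear extensions = 10

10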